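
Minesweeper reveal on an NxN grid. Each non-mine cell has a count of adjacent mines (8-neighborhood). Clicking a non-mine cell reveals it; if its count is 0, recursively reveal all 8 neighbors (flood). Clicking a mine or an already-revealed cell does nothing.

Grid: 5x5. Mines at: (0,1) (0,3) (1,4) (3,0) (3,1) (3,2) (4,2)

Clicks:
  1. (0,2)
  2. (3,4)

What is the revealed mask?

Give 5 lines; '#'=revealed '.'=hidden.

Click 1 (0,2) count=2: revealed 1 new [(0,2)] -> total=1
Click 2 (3,4) count=0: revealed 6 new [(2,3) (2,4) (3,3) (3,4) (4,3) (4,4)] -> total=7

Answer: ..#..
.....
...##
...##
...##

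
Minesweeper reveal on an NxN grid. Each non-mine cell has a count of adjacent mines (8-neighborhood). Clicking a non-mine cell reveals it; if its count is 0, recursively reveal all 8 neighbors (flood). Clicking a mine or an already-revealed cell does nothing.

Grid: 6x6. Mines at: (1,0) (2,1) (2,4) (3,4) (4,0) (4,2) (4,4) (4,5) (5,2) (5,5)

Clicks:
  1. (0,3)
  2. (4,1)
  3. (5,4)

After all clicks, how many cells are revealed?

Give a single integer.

Answer: 12

Derivation:
Click 1 (0,3) count=0: revealed 10 new [(0,1) (0,2) (0,3) (0,4) (0,5) (1,1) (1,2) (1,3) (1,4) (1,5)] -> total=10
Click 2 (4,1) count=3: revealed 1 new [(4,1)] -> total=11
Click 3 (5,4) count=3: revealed 1 new [(5,4)] -> total=12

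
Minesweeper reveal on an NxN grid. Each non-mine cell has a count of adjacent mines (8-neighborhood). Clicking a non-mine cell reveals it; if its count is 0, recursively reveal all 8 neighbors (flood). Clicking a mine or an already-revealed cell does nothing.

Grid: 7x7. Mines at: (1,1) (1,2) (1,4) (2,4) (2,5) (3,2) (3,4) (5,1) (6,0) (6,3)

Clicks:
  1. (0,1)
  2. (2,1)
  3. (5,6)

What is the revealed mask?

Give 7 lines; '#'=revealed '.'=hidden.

Click 1 (0,1) count=2: revealed 1 new [(0,1)] -> total=1
Click 2 (2,1) count=3: revealed 1 new [(2,1)] -> total=2
Click 3 (5,6) count=0: revealed 11 new [(3,5) (3,6) (4,4) (4,5) (4,6) (5,4) (5,5) (5,6) (6,4) (6,5) (6,6)] -> total=13

Answer: .#.....
.......
.#.....
.....##
....###
....###
....###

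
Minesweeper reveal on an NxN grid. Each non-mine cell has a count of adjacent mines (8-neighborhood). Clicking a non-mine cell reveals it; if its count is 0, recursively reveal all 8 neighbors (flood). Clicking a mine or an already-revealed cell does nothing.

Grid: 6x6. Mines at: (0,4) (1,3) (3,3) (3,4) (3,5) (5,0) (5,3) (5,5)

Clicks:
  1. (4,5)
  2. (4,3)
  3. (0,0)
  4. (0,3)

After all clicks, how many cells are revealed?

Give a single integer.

Answer: 18

Derivation:
Click 1 (4,5) count=3: revealed 1 new [(4,5)] -> total=1
Click 2 (4,3) count=3: revealed 1 new [(4,3)] -> total=2
Click 3 (0,0) count=0: revealed 15 new [(0,0) (0,1) (0,2) (1,0) (1,1) (1,2) (2,0) (2,1) (2,2) (3,0) (3,1) (3,2) (4,0) (4,1) (4,2)] -> total=17
Click 4 (0,3) count=2: revealed 1 new [(0,3)] -> total=18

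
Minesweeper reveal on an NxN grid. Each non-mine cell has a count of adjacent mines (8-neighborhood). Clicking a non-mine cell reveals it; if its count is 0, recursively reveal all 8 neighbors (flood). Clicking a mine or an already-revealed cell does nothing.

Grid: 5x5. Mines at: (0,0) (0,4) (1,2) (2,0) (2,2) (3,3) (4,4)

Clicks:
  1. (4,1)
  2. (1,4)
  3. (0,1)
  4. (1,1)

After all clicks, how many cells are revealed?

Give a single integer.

Answer: 9

Derivation:
Click 1 (4,1) count=0: revealed 6 new [(3,0) (3,1) (3,2) (4,0) (4,1) (4,2)] -> total=6
Click 2 (1,4) count=1: revealed 1 new [(1,4)] -> total=7
Click 3 (0,1) count=2: revealed 1 new [(0,1)] -> total=8
Click 4 (1,1) count=4: revealed 1 new [(1,1)] -> total=9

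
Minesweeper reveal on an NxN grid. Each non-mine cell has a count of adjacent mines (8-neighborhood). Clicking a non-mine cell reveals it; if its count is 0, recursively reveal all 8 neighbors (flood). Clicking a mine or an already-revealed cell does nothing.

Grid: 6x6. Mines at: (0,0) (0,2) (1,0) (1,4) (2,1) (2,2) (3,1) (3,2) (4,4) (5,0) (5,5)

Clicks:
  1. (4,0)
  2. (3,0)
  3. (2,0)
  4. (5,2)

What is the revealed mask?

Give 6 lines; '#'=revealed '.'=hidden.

Answer: ......
......
#.....
#.....
####..
.###..

Derivation:
Click 1 (4,0) count=2: revealed 1 new [(4,0)] -> total=1
Click 2 (3,0) count=2: revealed 1 new [(3,0)] -> total=2
Click 3 (2,0) count=3: revealed 1 new [(2,0)] -> total=3
Click 4 (5,2) count=0: revealed 6 new [(4,1) (4,2) (4,3) (5,1) (5,2) (5,3)] -> total=9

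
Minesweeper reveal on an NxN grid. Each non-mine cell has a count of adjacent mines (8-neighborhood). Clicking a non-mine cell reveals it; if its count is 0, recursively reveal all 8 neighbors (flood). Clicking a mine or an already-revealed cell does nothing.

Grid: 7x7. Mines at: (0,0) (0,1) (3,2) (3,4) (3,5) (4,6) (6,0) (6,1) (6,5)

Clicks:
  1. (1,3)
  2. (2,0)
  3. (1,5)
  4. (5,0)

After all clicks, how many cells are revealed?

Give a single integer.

Click 1 (1,3) count=0: revealed 15 new [(0,2) (0,3) (0,4) (0,5) (0,6) (1,2) (1,3) (1,4) (1,5) (1,6) (2,2) (2,3) (2,4) (2,5) (2,6)] -> total=15
Click 2 (2,0) count=0: revealed 10 new [(1,0) (1,1) (2,0) (2,1) (3,0) (3,1) (4,0) (4,1) (5,0) (5,1)] -> total=25
Click 3 (1,5) count=0: revealed 0 new [(none)] -> total=25
Click 4 (5,0) count=2: revealed 0 new [(none)] -> total=25

Answer: 25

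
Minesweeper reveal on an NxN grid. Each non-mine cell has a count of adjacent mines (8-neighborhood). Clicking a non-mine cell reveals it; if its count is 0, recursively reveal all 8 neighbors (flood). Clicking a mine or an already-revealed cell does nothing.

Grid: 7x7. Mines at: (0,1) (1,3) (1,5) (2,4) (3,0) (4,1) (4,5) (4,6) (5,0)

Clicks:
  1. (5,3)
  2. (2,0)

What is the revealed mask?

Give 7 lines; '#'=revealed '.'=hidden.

Answer: .......
.......
#......
..###..
..###..
.######
.######

Derivation:
Click 1 (5,3) count=0: revealed 18 new [(3,2) (3,3) (3,4) (4,2) (4,3) (4,4) (5,1) (5,2) (5,3) (5,4) (5,5) (5,6) (6,1) (6,2) (6,3) (6,4) (6,5) (6,6)] -> total=18
Click 2 (2,0) count=1: revealed 1 new [(2,0)] -> total=19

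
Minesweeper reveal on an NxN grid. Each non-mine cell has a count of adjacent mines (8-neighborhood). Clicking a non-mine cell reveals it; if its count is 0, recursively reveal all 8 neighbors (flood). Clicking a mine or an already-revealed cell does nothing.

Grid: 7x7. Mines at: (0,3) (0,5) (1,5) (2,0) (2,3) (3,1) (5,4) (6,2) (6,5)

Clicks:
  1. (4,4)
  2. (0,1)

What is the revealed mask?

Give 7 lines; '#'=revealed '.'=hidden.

Click 1 (4,4) count=1: revealed 1 new [(4,4)] -> total=1
Click 2 (0,1) count=0: revealed 6 new [(0,0) (0,1) (0,2) (1,0) (1,1) (1,2)] -> total=7

Answer: ###....
###....
.......
.......
....#..
.......
.......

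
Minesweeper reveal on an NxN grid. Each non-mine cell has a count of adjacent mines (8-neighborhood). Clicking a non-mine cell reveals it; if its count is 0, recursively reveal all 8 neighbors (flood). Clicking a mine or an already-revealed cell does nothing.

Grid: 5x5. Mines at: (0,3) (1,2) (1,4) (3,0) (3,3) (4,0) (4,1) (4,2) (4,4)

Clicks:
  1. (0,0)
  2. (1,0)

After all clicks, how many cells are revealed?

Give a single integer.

Click 1 (0,0) count=0: revealed 6 new [(0,0) (0,1) (1,0) (1,1) (2,0) (2,1)] -> total=6
Click 2 (1,0) count=0: revealed 0 new [(none)] -> total=6

Answer: 6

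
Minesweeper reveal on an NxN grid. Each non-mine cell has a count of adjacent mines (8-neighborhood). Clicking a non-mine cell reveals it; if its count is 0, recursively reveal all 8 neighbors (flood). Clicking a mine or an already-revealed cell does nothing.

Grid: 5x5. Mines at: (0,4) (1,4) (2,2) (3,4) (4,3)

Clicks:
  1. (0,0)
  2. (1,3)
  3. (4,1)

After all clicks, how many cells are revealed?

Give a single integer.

Answer: 16

Derivation:
Click 1 (0,0) count=0: revealed 16 new [(0,0) (0,1) (0,2) (0,3) (1,0) (1,1) (1,2) (1,3) (2,0) (2,1) (3,0) (3,1) (3,2) (4,0) (4,1) (4,2)] -> total=16
Click 2 (1,3) count=3: revealed 0 new [(none)] -> total=16
Click 3 (4,1) count=0: revealed 0 new [(none)] -> total=16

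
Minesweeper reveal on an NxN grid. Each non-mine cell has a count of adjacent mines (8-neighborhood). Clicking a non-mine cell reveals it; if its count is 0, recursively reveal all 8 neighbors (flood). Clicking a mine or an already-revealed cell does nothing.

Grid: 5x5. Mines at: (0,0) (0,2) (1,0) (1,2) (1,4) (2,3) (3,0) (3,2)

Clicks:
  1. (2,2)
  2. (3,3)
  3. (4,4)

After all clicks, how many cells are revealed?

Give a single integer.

Answer: 5

Derivation:
Click 1 (2,2) count=3: revealed 1 new [(2,2)] -> total=1
Click 2 (3,3) count=2: revealed 1 new [(3,3)] -> total=2
Click 3 (4,4) count=0: revealed 3 new [(3,4) (4,3) (4,4)] -> total=5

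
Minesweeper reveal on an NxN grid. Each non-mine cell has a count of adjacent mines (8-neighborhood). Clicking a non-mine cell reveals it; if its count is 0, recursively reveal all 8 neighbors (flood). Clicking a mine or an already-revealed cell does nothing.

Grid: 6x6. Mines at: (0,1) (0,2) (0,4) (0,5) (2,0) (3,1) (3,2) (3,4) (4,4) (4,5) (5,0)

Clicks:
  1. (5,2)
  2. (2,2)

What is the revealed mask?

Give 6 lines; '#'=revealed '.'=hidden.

Click 1 (5,2) count=0: revealed 6 new [(4,1) (4,2) (4,3) (5,1) (5,2) (5,3)] -> total=6
Click 2 (2,2) count=2: revealed 1 new [(2,2)] -> total=7

Answer: ......
......
..#...
......
.###..
.###..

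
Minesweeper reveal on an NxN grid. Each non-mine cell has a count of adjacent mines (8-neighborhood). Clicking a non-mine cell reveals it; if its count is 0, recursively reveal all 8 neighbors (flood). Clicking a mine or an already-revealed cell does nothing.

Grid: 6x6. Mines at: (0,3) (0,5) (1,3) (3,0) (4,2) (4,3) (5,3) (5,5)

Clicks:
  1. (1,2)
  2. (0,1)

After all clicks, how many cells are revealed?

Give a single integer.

Answer: 9

Derivation:
Click 1 (1,2) count=2: revealed 1 new [(1,2)] -> total=1
Click 2 (0,1) count=0: revealed 8 new [(0,0) (0,1) (0,2) (1,0) (1,1) (2,0) (2,1) (2,2)] -> total=9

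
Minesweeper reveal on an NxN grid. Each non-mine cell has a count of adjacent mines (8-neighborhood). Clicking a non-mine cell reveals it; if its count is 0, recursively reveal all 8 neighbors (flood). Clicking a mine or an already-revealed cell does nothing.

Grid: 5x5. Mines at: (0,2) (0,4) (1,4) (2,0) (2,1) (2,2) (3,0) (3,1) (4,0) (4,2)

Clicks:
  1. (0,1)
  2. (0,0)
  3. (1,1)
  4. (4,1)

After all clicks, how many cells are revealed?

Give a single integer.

Click 1 (0,1) count=1: revealed 1 new [(0,1)] -> total=1
Click 2 (0,0) count=0: revealed 3 new [(0,0) (1,0) (1,1)] -> total=4
Click 3 (1,1) count=4: revealed 0 new [(none)] -> total=4
Click 4 (4,1) count=4: revealed 1 new [(4,1)] -> total=5

Answer: 5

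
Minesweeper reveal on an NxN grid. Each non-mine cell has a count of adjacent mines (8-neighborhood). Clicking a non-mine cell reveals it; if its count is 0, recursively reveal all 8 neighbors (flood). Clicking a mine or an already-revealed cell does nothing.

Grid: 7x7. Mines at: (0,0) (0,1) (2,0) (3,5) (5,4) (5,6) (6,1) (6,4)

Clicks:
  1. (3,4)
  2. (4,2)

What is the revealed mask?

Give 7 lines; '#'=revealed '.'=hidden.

Click 1 (3,4) count=1: revealed 1 new [(3,4)] -> total=1
Click 2 (4,2) count=0: revealed 30 new [(0,2) (0,3) (0,4) (0,5) (0,6) (1,1) (1,2) (1,3) (1,4) (1,5) (1,6) (2,1) (2,2) (2,3) (2,4) (2,5) (2,6) (3,0) (3,1) (3,2) (3,3) (4,0) (4,1) (4,2) (4,3) (4,4) (5,0) (5,1) (5,2) (5,3)] -> total=31

Answer: ..#####
.######
.######
#####..
#####..
####...
.......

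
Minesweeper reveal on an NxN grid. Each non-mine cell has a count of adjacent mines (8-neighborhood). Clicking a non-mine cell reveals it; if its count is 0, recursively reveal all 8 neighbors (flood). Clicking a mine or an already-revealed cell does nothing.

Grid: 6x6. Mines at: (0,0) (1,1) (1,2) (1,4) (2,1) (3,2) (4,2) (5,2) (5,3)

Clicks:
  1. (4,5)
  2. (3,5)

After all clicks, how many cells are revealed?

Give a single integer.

Answer: 11

Derivation:
Click 1 (4,5) count=0: revealed 11 new [(2,3) (2,4) (2,5) (3,3) (3,4) (3,5) (4,3) (4,4) (4,5) (5,4) (5,5)] -> total=11
Click 2 (3,5) count=0: revealed 0 new [(none)] -> total=11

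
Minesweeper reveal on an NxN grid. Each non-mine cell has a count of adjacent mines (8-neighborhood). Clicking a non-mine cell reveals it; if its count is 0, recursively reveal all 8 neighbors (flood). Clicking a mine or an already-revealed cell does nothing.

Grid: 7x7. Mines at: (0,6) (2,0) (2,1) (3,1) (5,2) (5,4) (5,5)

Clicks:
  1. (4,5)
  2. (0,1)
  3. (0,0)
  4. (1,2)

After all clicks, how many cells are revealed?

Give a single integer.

Answer: 28

Derivation:
Click 1 (4,5) count=2: revealed 1 new [(4,5)] -> total=1
Click 2 (0,1) count=0: revealed 27 new [(0,0) (0,1) (0,2) (0,3) (0,4) (0,5) (1,0) (1,1) (1,2) (1,3) (1,4) (1,5) (1,6) (2,2) (2,3) (2,4) (2,5) (2,6) (3,2) (3,3) (3,4) (3,5) (3,6) (4,2) (4,3) (4,4) (4,6)] -> total=28
Click 3 (0,0) count=0: revealed 0 new [(none)] -> total=28
Click 4 (1,2) count=1: revealed 0 new [(none)] -> total=28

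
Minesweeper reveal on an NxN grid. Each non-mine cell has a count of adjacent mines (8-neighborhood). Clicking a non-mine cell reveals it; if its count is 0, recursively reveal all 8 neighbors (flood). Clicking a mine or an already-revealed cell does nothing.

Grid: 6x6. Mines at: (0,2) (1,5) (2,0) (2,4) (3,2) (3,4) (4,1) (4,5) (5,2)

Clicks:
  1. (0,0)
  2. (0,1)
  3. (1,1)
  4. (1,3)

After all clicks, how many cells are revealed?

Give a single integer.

Click 1 (0,0) count=0: revealed 4 new [(0,0) (0,1) (1,0) (1,1)] -> total=4
Click 2 (0,1) count=1: revealed 0 new [(none)] -> total=4
Click 3 (1,1) count=2: revealed 0 new [(none)] -> total=4
Click 4 (1,3) count=2: revealed 1 new [(1,3)] -> total=5

Answer: 5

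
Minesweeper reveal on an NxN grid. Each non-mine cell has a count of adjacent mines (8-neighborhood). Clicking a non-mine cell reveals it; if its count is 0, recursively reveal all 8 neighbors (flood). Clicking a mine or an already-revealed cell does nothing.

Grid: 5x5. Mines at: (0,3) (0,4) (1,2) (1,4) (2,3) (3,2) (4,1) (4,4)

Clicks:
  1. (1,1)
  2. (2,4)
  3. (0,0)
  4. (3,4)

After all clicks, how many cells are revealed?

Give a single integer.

Answer: 10

Derivation:
Click 1 (1,1) count=1: revealed 1 new [(1,1)] -> total=1
Click 2 (2,4) count=2: revealed 1 new [(2,4)] -> total=2
Click 3 (0,0) count=0: revealed 7 new [(0,0) (0,1) (1,0) (2,0) (2,1) (3,0) (3,1)] -> total=9
Click 4 (3,4) count=2: revealed 1 new [(3,4)] -> total=10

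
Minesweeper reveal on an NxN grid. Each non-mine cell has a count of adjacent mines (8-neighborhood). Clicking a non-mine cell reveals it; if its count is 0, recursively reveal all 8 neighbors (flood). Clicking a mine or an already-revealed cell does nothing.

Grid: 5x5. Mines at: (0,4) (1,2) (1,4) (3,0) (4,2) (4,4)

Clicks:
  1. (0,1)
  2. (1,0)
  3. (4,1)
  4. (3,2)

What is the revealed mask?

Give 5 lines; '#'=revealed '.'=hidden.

Click 1 (0,1) count=1: revealed 1 new [(0,1)] -> total=1
Click 2 (1,0) count=0: revealed 5 new [(0,0) (1,0) (1,1) (2,0) (2,1)] -> total=6
Click 3 (4,1) count=2: revealed 1 new [(4,1)] -> total=7
Click 4 (3,2) count=1: revealed 1 new [(3,2)] -> total=8

Answer: ##...
##...
##...
..#..
.#...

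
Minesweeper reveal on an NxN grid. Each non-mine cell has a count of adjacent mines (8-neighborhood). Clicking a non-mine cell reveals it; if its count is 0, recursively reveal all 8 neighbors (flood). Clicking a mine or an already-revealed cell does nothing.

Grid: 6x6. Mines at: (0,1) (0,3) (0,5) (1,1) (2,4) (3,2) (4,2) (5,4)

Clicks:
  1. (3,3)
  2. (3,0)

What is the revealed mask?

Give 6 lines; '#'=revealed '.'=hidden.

Click 1 (3,3) count=3: revealed 1 new [(3,3)] -> total=1
Click 2 (3,0) count=0: revealed 8 new [(2,0) (2,1) (3,0) (3,1) (4,0) (4,1) (5,0) (5,1)] -> total=9

Answer: ......
......
##....
##.#..
##....
##....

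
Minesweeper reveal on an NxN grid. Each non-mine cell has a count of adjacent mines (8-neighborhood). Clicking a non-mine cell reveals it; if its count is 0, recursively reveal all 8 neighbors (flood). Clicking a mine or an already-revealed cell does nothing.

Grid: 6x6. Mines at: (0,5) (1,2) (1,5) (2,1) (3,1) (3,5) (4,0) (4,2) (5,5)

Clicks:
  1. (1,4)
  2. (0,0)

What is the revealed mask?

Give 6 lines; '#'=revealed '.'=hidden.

Click 1 (1,4) count=2: revealed 1 new [(1,4)] -> total=1
Click 2 (0,0) count=0: revealed 4 new [(0,0) (0,1) (1,0) (1,1)] -> total=5

Answer: ##....
##..#.
......
......
......
......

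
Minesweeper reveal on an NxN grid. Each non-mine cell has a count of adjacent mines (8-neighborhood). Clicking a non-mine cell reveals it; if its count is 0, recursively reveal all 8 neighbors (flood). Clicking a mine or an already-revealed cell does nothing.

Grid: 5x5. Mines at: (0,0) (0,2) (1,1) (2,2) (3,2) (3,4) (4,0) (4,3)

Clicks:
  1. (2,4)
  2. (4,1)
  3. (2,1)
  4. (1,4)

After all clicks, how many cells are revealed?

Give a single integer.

Click 1 (2,4) count=1: revealed 1 new [(2,4)] -> total=1
Click 2 (4,1) count=2: revealed 1 new [(4,1)] -> total=2
Click 3 (2,1) count=3: revealed 1 new [(2,1)] -> total=3
Click 4 (1,4) count=0: revealed 5 new [(0,3) (0,4) (1,3) (1,4) (2,3)] -> total=8

Answer: 8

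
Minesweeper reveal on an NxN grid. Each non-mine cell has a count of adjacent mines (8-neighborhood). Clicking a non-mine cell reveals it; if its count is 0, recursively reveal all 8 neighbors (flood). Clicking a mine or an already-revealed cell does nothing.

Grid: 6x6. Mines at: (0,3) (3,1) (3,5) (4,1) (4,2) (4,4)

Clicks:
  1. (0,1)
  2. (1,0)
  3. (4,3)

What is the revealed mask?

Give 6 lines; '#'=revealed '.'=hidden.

Answer: ###...
###...
###...
......
...#..
......

Derivation:
Click 1 (0,1) count=0: revealed 9 new [(0,0) (0,1) (0,2) (1,0) (1,1) (1,2) (2,0) (2,1) (2,2)] -> total=9
Click 2 (1,0) count=0: revealed 0 new [(none)] -> total=9
Click 3 (4,3) count=2: revealed 1 new [(4,3)] -> total=10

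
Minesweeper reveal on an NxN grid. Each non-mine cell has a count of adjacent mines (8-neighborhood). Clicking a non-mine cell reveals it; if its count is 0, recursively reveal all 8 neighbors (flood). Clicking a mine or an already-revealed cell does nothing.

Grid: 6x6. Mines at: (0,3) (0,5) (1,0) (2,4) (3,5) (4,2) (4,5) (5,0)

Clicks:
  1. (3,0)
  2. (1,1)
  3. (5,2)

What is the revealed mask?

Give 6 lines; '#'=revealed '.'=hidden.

Click 1 (3,0) count=0: revealed 6 new [(2,0) (2,1) (3,0) (3,1) (4,0) (4,1)] -> total=6
Click 2 (1,1) count=1: revealed 1 new [(1,1)] -> total=7
Click 3 (5,2) count=1: revealed 1 new [(5,2)] -> total=8

Answer: ......
.#....
##....
##....
##....
..#...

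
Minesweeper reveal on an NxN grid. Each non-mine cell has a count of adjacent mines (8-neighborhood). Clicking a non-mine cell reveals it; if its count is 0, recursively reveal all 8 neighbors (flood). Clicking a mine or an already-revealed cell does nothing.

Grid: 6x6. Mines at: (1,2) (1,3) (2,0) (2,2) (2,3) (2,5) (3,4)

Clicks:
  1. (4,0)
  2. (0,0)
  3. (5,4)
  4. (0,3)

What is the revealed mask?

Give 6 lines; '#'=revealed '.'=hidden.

Answer: ##.#..
##....
......
####..
######
######

Derivation:
Click 1 (4,0) count=0: revealed 16 new [(3,0) (3,1) (3,2) (3,3) (4,0) (4,1) (4,2) (4,3) (4,4) (4,5) (5,0) (5,1) (5,2) (5,3) (5,4) (5,5)] -> total=16
Click 2 (0,0) count=0: revealed 4 new [(0,0) (0,1) (1,0) (1,1)] -> total=20
Click 3 (5,4) count=0: revealed 0 new [(none)] -> total=20
Click 4 (0,3) count=2: revealed 1 new [(0,3)] -> total=21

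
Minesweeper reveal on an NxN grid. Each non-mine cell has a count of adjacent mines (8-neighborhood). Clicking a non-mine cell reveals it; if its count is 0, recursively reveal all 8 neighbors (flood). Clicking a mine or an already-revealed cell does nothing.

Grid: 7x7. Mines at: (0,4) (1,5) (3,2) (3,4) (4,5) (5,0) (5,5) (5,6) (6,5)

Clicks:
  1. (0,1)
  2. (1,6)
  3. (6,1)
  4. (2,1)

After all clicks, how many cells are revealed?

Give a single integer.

Answer: 18

Derivation:
Click 1 (0,1) count=0: revealed 16 new [(0,0) (0,1) (0,2) (0,3) (1,0) (1,1) (1,2) (1,3) (2,0) (2,1) (2,2) (2,3) (3,0) (3,1) (4,0) (4,1)] -> total=16
Click 2 (1,6) count=1: revealed 1 new [(1,6)] -> total=17
Click 3 (6,1) count=1: revealed 1 new [(6,1)] -> total=18
Click 4 (2,1) count=1: revealed 0 new [(none)] -> total=18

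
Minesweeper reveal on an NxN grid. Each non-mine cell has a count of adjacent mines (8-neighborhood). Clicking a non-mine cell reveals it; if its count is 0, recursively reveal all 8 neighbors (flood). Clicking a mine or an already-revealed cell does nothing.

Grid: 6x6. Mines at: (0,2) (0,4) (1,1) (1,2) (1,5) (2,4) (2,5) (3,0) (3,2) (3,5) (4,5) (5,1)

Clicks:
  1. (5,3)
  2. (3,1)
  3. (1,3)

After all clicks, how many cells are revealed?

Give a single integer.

Answer: 8

Derivation:
Click 1 (5,3) count=0: revealed 6 new [(4,2) (4,3) (4,4) (5,2) (5,3) (5,4)] -> total=6
Click 2 (3,1) count=2: revealed 1 new [(3,1)] -> total=7
Click 3 (1,3) count=4: revealed 1 new [(1,3)] -> total=8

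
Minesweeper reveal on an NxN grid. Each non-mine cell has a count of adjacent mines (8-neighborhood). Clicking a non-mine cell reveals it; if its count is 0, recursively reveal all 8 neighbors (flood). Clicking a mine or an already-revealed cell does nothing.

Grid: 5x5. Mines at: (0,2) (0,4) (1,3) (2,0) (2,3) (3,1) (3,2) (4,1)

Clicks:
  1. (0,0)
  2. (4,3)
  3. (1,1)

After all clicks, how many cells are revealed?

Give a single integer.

Click 1 (0,0) count=0: revealed 4 new [(0,0) (0,1) (1,0) (1,1)] -> total=4
Click 2 (4,3) count=1: revealed 1 new [(4,3)] -> total=5
Click 3 (1,1) count=2: revealed 0 new [(none)] -> total=5

Answer: 5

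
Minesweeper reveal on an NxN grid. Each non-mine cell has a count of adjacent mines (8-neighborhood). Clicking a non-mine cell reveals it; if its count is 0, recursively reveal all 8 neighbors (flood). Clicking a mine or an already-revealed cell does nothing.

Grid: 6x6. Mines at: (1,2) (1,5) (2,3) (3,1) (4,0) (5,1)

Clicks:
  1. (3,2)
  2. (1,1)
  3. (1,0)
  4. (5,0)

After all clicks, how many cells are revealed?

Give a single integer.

Answer: 8

Derivation:
Click 1 (3,2) count=2: revealed 1 new [(3,2)] -> total=1
Click 2 (1,1) count=1: revealed 1 new [(1,1)] -> total=2
Click 3 (1,0) count=0: revealed 5 new [(0,0) (0,1) (1,0) (2,0) (2,1)] -> total=7
Click 4 (5,0) count=2: revealed 1 new [(5,0)] -> total=8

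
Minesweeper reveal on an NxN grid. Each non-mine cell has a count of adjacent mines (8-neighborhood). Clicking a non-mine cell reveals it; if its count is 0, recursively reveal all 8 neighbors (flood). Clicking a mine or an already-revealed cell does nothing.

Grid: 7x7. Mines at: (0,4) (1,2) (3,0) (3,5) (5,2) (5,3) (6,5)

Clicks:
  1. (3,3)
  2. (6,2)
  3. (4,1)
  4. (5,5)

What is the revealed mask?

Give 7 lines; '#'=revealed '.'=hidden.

Answer: .......
.......
.####..
.####..
.####..
.....#.
..#....

Derivation:
Click 1 (3,3) count=0: revealed 12 new [(2,1) (2,2) (2,3) (2,4) (3,1) (3,2) (3,3) (3,4) (4,1) (4,2) (4,3) (4,4)] -> total=12
Click 2 (6,2) count=2: revealed 1 new [(6,2)] -> total=13
Click 3 (4,1) count=2: revealed 0 new [(none)] -> total=13
Click 4 (5,5) count=1: revealed 1 new [(5,5)] -> total=14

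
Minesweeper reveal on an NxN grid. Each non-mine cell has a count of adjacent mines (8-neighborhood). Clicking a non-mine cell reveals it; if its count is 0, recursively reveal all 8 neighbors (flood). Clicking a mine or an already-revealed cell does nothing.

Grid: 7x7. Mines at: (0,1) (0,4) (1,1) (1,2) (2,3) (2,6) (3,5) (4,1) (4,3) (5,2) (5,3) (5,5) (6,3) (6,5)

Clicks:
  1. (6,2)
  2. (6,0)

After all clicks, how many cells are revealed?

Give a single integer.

Click 1 (6,2) count=3: revealed 1 new [(6,2)] -> total=1
Click 2 (6,0) count=0: revealed 4 new [(5,0) (5,1) (6,0) (6,1)] -> total=5

Answer: 5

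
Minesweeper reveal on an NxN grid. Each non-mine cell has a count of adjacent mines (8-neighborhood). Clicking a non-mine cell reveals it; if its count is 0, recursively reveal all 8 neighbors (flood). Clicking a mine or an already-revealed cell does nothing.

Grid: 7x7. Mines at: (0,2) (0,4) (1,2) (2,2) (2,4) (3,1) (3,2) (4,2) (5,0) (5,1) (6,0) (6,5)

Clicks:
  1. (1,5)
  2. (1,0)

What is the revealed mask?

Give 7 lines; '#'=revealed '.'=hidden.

Click 1 (1,5) count=2: revealed 1 new [(1,5)] -> total=1
Click 2 (1,0) count=0: revealed 6 new [(0,0) (0,1) (1,0) (1,1) (2,0) (2,1)] -> total=7

Answer: ##.....
##...#.
##.....
.......
.......
.......
.......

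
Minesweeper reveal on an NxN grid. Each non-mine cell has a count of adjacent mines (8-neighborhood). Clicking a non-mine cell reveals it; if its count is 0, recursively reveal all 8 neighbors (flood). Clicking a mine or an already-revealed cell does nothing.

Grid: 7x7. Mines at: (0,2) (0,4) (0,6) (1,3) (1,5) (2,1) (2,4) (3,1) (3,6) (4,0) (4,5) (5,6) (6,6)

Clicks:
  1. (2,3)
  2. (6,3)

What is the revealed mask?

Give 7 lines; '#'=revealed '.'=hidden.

Answer: .......
.......
...#...
..###..
.####..
######.
######.

Derivation:
Click 1 (2,3) count=2: revealed 1 new [(2,3)] -> total=1
Click 2 (6,3) count=0: revealed 19 new [(3,2) (3,3) (3,4) (4,1) (4,2) (4,3) (4,4) (5,0) (5,1) (5,2) (5,3) (5,4) (5,5) (6,0) (6,1) (6,2) (6,3) (6,4) (6,5)] -> total=20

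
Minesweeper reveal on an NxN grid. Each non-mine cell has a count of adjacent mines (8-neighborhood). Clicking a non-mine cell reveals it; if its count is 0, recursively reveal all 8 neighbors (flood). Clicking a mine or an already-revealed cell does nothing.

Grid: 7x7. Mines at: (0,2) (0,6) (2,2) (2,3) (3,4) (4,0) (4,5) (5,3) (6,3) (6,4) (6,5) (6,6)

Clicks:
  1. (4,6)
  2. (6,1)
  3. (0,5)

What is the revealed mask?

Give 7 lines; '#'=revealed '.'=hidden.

Answer: .....#.
.......
.......
.......
......#
###....
###....

Derivation:
Click 1 (4,6) count=1: revealed 1 new [(4,6)] -> total=1
Click 2 (6,1) count=0: revealed 6 new [(5,0) (5,1) (5,2) (6,0) (6,1) (6,2)] -> total=7
Click 3 (0,5) count=1: revealed 1 new [(0,5)] -> total=8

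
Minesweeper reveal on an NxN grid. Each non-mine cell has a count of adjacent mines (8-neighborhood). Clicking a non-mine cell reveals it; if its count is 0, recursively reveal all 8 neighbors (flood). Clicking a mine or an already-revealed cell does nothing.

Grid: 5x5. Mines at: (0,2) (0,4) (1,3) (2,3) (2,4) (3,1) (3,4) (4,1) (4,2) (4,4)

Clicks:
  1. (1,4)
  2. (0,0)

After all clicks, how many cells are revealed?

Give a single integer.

Click 1 (1,4) count=4: revealed 1 new [(1,4)] -> total=1
Click 2 (0,0) count=0: revealed 6 new [(0,0) (0,1) (1,0) (1,1) (2,0) (2,1)] -> total=7

Answer: 7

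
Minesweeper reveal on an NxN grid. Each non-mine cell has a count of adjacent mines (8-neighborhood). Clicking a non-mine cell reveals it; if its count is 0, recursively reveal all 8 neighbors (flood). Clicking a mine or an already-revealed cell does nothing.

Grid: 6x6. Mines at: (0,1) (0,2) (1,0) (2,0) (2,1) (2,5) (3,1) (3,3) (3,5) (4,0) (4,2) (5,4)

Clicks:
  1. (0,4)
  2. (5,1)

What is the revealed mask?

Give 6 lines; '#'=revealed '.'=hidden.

Click 1 (0,4) count=0: revealed 6 new [(0,3) (0,4) (0,5) (1,3) (1,4) (1,5)] -> total=6
Click 2 (5,1) count=2: revealed 1 new [(5,1)] -> total=7

Answer: ...###
...###
......
......
......
.#....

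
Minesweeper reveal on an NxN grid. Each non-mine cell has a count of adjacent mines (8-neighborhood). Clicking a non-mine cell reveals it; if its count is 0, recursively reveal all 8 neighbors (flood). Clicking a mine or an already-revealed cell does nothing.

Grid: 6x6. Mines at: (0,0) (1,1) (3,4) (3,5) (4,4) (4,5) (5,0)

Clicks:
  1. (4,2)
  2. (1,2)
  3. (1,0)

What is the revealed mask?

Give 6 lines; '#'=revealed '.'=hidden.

Answer: ......
#.#...
####..
####..
####..
.###..

Derivation:
Click 1 (4,2) count=0: revealed 15 new [(2,0) (2,1) (2,2) (2,3) (3,0) (3,1) (3,2) (3,3) (4,0) (4,1) (4,2) (4,3) (5,1) (5,2) (5,3)] -> total=15
Click 2 (1,2) count=1: revealed 1 new [(1,2)] -> total=16
Click 3 (1,0) count=2: revealed 1 new [(1,0)] -> total=17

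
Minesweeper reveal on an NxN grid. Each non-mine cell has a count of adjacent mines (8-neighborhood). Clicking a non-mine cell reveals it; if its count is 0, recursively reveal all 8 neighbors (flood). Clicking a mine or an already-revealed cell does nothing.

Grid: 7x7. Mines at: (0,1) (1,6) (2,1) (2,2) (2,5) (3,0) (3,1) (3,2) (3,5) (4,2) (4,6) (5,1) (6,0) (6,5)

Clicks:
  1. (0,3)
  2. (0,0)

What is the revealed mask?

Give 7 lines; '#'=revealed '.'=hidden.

Click 1 (0,3) count=0: revealed 8 new [(0,2) (0,3) (0,4) (0,5) (1,2) (1,3) (1,4) (1,5)] -> total=8
Click 2 (0,0) count=1: revealed 1 new [(0,0)] -> total=9

Answer: #.####.
..####.
.......
.......
.......
.......
.......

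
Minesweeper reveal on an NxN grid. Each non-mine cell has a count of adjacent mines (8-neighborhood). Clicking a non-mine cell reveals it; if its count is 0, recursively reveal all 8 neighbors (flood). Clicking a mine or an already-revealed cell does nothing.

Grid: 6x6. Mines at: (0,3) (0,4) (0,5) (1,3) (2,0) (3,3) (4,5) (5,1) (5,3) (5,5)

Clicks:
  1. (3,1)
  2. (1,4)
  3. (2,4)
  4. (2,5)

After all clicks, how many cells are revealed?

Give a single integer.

Click 1 (3,1) count=1: revealed 1 new [(3,1)] -> total=1
Click 2 (1,4) count=4: revealed 1 new [(1,4)] -> total=2
Click 3 (2,4) count=2: revealed 1 new [(2,4)] -> total=3
Click 4 (2,5) count=0: revealed 4 new [(1,5) (2,5) (3,4) (3,5)] -> total=7

Answer: 7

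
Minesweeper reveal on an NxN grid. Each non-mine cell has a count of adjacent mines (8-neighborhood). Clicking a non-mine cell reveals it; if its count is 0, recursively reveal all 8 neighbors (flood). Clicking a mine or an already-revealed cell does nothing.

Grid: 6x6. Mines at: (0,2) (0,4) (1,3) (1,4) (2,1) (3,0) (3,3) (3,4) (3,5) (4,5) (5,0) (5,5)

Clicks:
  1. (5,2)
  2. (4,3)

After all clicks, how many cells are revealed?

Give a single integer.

Answer: 8

Derivation:
Click 1 (5,2) count=0: revealed 8 new [(4,1) (4,2) (4,3) (4,4) (5,1) (5,2) (5,3) (5,4)] -> total=8
Click 2 (4,3) count=2: revealed 0 new [(none)] -> total=8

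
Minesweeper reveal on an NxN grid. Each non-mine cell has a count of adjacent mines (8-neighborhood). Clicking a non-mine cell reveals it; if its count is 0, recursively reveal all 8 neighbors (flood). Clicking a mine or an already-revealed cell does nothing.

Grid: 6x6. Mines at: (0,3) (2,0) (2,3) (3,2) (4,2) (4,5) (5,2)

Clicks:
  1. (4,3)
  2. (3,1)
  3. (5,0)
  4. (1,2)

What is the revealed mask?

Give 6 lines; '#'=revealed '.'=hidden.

Answer: ......
..#...
......
##....
##.#..
##....

Derivation:
Click 1 (4,3) count=3: revealed 1 new [(4,3)] -> total=1
Click 2 (3,1) count=3: revealed 1 new [(3,1)] -> total=2
Click 3 (5,0) count=0: revealed 5 new [(3,0) (4,0) (4,1) (5,0) (5,1)] -> total=7
Click 4 (1,2) count=2: revealed 1 new [(1,2)] -> total=8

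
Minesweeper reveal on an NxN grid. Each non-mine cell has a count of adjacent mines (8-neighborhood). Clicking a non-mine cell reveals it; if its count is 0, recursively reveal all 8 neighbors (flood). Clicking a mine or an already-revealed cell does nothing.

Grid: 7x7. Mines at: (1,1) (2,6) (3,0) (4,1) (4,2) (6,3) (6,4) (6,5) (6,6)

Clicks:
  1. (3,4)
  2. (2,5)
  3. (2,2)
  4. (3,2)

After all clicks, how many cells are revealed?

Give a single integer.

Click 1 (3,4) count=0: revealed 27 new [(0,2) (0,3) (0,4) (0,5) (0,6) (1,2) (1,3) (1,4) (1,5) (1,6) (2,2) (2,3) (2,4) (2,5) (3,2) (3,3) (3,4) (3,5) (3,6) (4,3) (4,4) (4,5) (4,6) (5,3) (5,4) (5,5) (5,6)] -> total=27
Click 2 (2,5) count=1: revealed 0 new [(none)] -> total=27
Click 3 (2,2) count=1: revealed 0 new [(none)] -> total=27
Click 4 (3,2) count=2: revealed 0 new [(none)] -> total=27

Answer: 27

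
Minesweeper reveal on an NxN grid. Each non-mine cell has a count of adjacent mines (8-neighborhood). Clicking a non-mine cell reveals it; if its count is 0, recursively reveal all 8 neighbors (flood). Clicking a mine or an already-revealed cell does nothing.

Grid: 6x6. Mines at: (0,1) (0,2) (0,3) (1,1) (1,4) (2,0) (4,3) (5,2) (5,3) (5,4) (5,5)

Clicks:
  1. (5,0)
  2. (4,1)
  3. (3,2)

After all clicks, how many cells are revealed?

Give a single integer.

Answer: 7

Derivation:
Click 1 (5,0) count=0: revealed 6 new [(3,0) (3,1) (4,0) (4,1) (5,0) (5,1)] -> total=6
Click 2 (4,1) count=1: revealed 0 new [(none)] -> total=6
Click 3 (3,2) count=1: revealed 1 new [(3,2)] -> total=7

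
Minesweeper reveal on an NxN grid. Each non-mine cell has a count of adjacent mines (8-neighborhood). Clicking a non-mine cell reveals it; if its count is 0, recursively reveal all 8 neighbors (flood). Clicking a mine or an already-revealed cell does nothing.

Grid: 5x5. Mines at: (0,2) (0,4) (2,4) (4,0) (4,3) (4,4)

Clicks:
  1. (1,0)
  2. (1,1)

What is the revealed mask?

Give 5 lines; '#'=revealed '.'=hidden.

Click 1 (1,0) count=0: revealed 14 new [(0,0) (0,1) (1,0) (1,1) (1,2) (1,3) (2,0) (2,1) (2,2) (2,3) (3,0) (3,1) (3,2) (3,3)] -> total=14
Click 2 (1,1) count=1: revealed 0 new [(none)] -> total=14

Answer: ##...
####.
####.
####.
.....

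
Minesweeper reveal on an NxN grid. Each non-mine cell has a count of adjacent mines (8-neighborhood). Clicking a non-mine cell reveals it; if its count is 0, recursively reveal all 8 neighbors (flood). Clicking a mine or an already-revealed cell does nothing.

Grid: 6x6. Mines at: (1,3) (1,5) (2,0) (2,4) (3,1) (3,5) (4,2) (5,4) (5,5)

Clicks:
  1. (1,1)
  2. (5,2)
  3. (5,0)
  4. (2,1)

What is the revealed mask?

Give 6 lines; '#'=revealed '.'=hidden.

Answer: ......
.#....
.#....
......
##....
###...

Derivation:
Click 1 (1,1) count=1: revealed 1 new [(1,1)] -> total=1
Click 2 (5,2) count=1: revealed 1 new [(5,2)] -> total=2
Click 3 (5,0) count=0: revealed 4 new [(4,0) (4,1) (5,0) (5,1)] -> total=6
Click 4 (2,1) count=2: revealed 1 new [(2,1)] -> total=7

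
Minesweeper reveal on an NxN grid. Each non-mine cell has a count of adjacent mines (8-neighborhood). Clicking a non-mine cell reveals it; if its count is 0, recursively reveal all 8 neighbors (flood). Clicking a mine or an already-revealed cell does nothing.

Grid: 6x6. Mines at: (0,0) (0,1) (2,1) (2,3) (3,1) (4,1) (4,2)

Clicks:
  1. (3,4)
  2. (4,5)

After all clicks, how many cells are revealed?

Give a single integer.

Answer: 19

Derivation:
Click 1 (3,4) count=1: revealed 1 new [(3,4)] -> total=1
Click 2 (4,5) count=0: revealed 18 new [(0,2) (0,3) (0,4) (0,5) (1,2) (1,3) (1,4) (1,5) (2,4) (2,5) (3,3) (3,5) (4,3) (4,4) (4,5) (5,3) (5,4) (5,5)] -> total=19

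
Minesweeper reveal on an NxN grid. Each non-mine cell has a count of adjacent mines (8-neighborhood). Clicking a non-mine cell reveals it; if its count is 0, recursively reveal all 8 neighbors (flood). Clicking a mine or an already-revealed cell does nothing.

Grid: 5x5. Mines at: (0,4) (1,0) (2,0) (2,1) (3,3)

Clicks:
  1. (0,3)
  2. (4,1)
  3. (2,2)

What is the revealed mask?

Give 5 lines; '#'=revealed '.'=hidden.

Answer: ...#.
.....
..#..
###..
###..

Derivation:
Click 1 (0,3) count=1: revealed 1 new [(0,3)] -> total=1
Click 2 (4,1) count=0: revealed 6 new [(3,0) (3,1) (3,2) (4,0) (4,1) (4,2)] -> total=7
Click 3 (2,2) count=2: revealed 1 new [(2,2)] -> total=8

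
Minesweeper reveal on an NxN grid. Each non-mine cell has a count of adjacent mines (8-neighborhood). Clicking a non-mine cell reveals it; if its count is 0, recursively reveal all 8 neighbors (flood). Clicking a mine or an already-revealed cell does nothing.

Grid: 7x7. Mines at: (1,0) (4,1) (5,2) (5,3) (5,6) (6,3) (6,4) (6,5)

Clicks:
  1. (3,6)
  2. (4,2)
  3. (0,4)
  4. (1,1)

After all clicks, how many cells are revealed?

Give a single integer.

Click 1 (3,6) count=0: revealed 29 new [(0,1) (0,2) (0,3) (0,4) (0,5) (0,6) (1,1) (1,2) (1,3) (1,4) (1,5) (1,6) (2,1) (2,2) (2,3) (2,4) (2,5) (2,6) (3,1) (3,2) (3,3) (3,4) (3,5) (3,6) (4,2) (4,3) (4,4) (4,5) (4,6)] -> total=29
Click 2 (4,2) count=3: revealed 0 new [(none)] -> total=29
Click 3 (0,4) count=0: revealed 0 new [(none)] -> total=29
Click 4 (1,1) count=1: revealed 0 new [(none)] -> total=29

Answer: 29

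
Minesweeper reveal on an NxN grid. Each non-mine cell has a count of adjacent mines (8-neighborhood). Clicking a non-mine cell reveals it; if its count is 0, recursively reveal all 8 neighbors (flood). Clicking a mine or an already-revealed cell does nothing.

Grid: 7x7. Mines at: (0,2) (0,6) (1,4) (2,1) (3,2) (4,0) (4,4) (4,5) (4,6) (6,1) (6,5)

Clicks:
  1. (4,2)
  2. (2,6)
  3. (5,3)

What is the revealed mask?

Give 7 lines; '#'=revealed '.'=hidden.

Answer: .......
.....##
.....##
.....##
..#....
...#...
.......

Derivation:
Click 1 (4,2) count=1: revealed 1 new [(4,2)] -> total=1
Click 2 (2,6) count=0: revealed 6 new [(1,5) (1,6) (2,5) (2,6) (3,5) (3,6)] -> total=7
Click 3 (5,3) count=1: revealed 1 new [(5,3)] -> total=8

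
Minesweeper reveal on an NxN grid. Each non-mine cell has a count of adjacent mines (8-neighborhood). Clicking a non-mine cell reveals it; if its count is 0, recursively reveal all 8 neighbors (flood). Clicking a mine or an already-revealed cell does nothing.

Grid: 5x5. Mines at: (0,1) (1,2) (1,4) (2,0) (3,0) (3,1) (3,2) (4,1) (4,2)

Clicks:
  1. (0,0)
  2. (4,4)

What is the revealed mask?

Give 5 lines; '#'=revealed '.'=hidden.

Answer: #....
.....
...##
...##
...##

Derivation:
Click 1 (0,0) count=1: revealed 1 new [(0,0)] -> total=1
Click 2 (4,4) count=0: revealed 6 new [(2,3) (2,4) (3,3) (3,4) (4,3) (4,4)] -> total=7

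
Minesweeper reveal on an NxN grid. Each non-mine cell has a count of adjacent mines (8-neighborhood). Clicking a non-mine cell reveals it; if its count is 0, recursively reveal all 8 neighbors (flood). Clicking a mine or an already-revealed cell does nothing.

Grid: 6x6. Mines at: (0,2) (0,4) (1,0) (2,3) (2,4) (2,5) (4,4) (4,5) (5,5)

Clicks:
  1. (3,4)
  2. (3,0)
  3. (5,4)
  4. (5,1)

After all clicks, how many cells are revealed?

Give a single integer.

Answer: 17

Derivation:
Click 1 (3,4) count=5: revealed 1 new [(3,4)] -> total=1
Click 2 (3,0) count=0: revealed 15 new [(2,0) (2,1) (2,2) (3,0) (3,1) (3,2) (3,3) (4,0) (4,1) (4,2) (4,3) (5,0) (5,1) (5,2) (5,3)] -> total=16
Click 3 (5,4) count=3: revealed 1 new [(5,4)] -> total=17
Click 4 (5,1) count=0: revealed 0 new [(none)] -> total=17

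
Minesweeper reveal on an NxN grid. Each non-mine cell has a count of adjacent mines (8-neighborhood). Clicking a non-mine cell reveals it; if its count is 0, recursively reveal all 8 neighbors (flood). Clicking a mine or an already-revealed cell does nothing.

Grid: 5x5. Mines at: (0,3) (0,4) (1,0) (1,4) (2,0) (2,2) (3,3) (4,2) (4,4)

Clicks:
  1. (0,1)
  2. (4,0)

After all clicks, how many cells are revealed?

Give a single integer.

Answer: 5

Derivation:
Click 1 (0,1) count=1: revealed 1 new [(0,1)] -> total=1
Click 2 (4,0) count=0: revealed 4 new [(3,0) (3,1) (4,0) (4,1)] -> total=5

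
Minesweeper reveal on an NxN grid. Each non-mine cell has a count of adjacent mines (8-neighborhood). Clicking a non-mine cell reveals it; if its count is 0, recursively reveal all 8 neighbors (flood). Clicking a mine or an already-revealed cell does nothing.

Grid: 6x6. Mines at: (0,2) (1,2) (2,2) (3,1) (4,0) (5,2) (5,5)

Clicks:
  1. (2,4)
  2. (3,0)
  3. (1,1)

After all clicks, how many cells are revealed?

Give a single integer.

Click 1 (2,4) count=0: revealed 15 new [(0,3) (0,4) (0,5) (1,3) (1,4) (1,5) (2,3) (2,4) (2,5) (3,3) (3,4) (3,5) (4,3) (4,4) (4,5)] -> total=15
Click 2 (3,0) count=2: revealed 1 new [(3,0)] -> total=16
Click 3 (1,1) count=3: revealed 1 new [(1,1)] -> total=17

Answer: 17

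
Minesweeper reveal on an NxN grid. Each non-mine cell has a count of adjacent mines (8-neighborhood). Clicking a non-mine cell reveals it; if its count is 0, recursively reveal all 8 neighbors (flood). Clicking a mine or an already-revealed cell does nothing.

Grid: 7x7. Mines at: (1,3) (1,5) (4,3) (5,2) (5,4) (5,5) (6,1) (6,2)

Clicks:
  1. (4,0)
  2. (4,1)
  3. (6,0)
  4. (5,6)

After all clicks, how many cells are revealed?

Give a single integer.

Answer: 19

Derivation:
Click 1 (4,0) count=0: revealed 17 new [(0,0) (0,1) (0,2) (1,0) (1,1) (1,2) (2,0) (2,1) (2,2) (3,0) (3,1) (3,2) (4,0) (4,1) (4,2) (5,0) (5,1)] -> total=17
Click 2 (4,1) count=1: revealed 0 new [(none)] -> total=17
Click 3 (6,0) count=1: revealed 1 new [(6,0)] -> total=18
Click 4 (5,6) count=1: revealed 1 new [(5,6)] -> total=19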